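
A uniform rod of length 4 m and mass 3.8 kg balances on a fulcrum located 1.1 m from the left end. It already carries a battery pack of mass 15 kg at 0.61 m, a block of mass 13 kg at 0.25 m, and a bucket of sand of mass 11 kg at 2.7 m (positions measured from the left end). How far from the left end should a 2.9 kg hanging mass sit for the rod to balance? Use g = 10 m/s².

x ≈ 0.197 m from the left end

About the fulcrum (at 1.1 m from the left end):
Beam weight: 3.8 × 10 = 38 N down at 2 m → arm 0.9 m, τ = 38 × 0.9 = 34.2 N·m clockwise.
Battery pack: 15 × 10 = 150 N down at 0.61 m → arm 0.49 m, τ = 150 × 0.49 = 73.5 N·m counterclockwise.
Block: 13 × 10 = 130 N down at 0.25 m → arm 0.85 m, τ = 130 × 0.85 = 110.5 N·m counterclockwise.
Bucket of sand: 11 × 10 = 110 N down at 2.7 m → arm 1.6 m, τ = 110 × 1.6 = 176 N·m clockwise.
Net moment of existing loads = 26.2 N·m clockwise.
The hanging mass weighs 2.9 × 10 = 29 N and must supply an equal counterclockwise moment, so its lever arm about the fulcrum is 26.2 / 29 = 0.903 m.
That puts it at 1.1 − 0.903 = 0.197 m from the left end.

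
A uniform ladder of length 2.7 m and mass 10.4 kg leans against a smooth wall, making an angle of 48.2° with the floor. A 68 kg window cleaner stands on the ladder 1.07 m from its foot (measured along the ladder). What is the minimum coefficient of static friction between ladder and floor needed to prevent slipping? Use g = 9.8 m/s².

μ_min ≈ 0.367

Take moments about the foot of the ladder.
Ladder weight 10.4×9.8 = 101.9 N acts at 1.35 m along the ladder; its horizontal arm is 1.35·cos48.2° = 0.8998 m → τ = 91.69 N·m clockwise.
Window cleaner: 68×9.8 = 666.4 N at 1.07 m → arm 0.7132 m → τ = 475.3 N·m clockwise.
Wall normal N acts horizontally at the top; its moment arm is the height L sinθ = 2.7·sin48.2° = 2.013 m, counterclockwise.
Στ = 0 ⇒ N × 2.013 = 567 ⇒ N = 281.7 N.
ΣFx = 0 ⇒ f = N_wall = 281.7 N. ΣFy = 0 ⇒ N_floor = 768.3 N.
μ_min = f / N_floor = 281.7 / 768.3 = 0.367.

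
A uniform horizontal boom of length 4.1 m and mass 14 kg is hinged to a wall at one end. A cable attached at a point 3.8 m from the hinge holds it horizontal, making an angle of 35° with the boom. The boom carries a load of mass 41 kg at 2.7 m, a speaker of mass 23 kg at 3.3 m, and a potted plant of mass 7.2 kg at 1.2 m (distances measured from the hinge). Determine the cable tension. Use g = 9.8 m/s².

T ≈ 1010 N

Take moments about the hinge.
Beam weight: 14 × 9.8 = 137.2 N down at 2.05 m → arm 2.05 m, τ = 137.2 × 2.05 = 281.3 N·m clockwise.
Load: 41 × 9.8 = 401.8 N down at 2.7 m → arm 2.7 m, τ = 401.8 × 2.7 = 1085 N·m clockwise.
Speaker: 23 × 9.8 = 225.4 N down at 3.3 m → arm 3.3 m, τ = 225.4 × 3.3 = 743.8 N·m clockwise.
Potted plant: 7.2 × 9.8 = 70.56 N down at 1.2 m → arm 1.2 m, τ = 70.56 × 1.2 = 84.67 N·m clockwise.
Total clockwise load moment = 2195 N·m.
The cable tension T acts at 3.8 m; only its component perpendicular to the boom, T sinθ, produces torque. sin 35° = 0.5736.
For rotational equilibrium, T × 3.8 × 0.5736 = 2195, so T = 2195 / 2.18 = 1010 N.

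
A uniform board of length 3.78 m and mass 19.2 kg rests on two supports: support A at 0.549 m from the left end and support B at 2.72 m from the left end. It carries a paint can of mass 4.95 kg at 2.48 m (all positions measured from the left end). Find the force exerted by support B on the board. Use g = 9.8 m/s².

Taking torques about support A:
Beam weight: 19.2 × 9.8 = 188.2 N down at 1.89 m → arm 1.341 m, τ = 188.2 × 1.341 = 252.4 N·m clockwise.
Paint can: 4.95 × 9.8 = 48.51 N down at 2.48 m → arm 1.931 m, τ = 48.51 × 1.931 = 93.67 N·m clockwise.
Net load moment about support A = 346.1 N·m clockwise.
Reaction R at support B is upward at 2.72 m, arm 2.171 m → moment R × 2.171 counterclockwise.
Balancing moments: R × 2.171 = 346.1, giving R = 159 N.

R_B ≈ 159 N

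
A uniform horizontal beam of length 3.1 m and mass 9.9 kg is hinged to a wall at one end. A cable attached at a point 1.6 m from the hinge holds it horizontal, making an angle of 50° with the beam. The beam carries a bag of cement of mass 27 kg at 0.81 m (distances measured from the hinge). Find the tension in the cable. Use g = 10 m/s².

T ≈ 304 N

Choose the hinge as the axis so the unknown hinge reaction has zero arm there.
Beam weight: 9.9 × 10 = 99 N down at 1.55 m → arm 1.55 m, τ = 99 × 1.55 = 153.5 N·m clockwise.
Bag of cement: 27 × 10 = 270 N down at 0.81 m → arm 0.81 m, τ = 270 × 0.81 = 218.7 N·m clockwise.
Total clockwise load moment = 372.2 N·m.
The cable tension T acts at 1.6 m; only its component perpendicular to the beam, T sinθ, produces torque. sin 50° = 0.766.
For rotational equilibrium, T × 1.6 × 0.766 = 372.2, so T = 372.2 / 1.226 = 304 N.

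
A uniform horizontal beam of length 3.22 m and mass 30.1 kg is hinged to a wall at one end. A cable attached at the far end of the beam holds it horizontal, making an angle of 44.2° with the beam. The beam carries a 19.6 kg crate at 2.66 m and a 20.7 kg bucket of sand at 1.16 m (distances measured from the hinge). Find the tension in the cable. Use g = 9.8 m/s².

Choose the hinge as the axis so the unknown hinge reaction has zero arm there.
Beam weight: 30.1 × 9.8 = 295 N down at 1.61 m → arm 1.61 m, τ = 295 × 1.61 = 475 N·m clockwise.
Crate: 19.6 × 9.8 = 192.1 N down at 2.66 m → arm 2.66 m, τ = 192.1 × 2.66 = 511 N·m clockwise.
Bucket of sand: 20.7 × 9.8 = 202.9 N down at 1.16 m → arm 1.16 m, τ = 202.9 × 1.16 = 235.4 N·m clockwise.
Total clockwise load moment = 1221 N·m.
The cable tension T acts at 3.22 m; only its component perpendicular to the beam, T sinθ, produces torque. sin 44.2° = 0.6972.
Balancing moments: T × 3.22 × 0.6972 = 1221, giving T = 1221 / 2.245 = 544 N.

T ≈ 544 N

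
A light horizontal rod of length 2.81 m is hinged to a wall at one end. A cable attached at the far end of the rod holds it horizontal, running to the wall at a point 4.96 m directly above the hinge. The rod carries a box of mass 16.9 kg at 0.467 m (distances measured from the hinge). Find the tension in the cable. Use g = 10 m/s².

T ≈ 32.3 N

Sum moments about the hinge (the unknown hinge reaction has zero arm there).
Box: 16.9 × 10 = 169 N down at 0.467 m → arm 0.467 m, τ = 169 × 0.467 = 78.92 N·m clockwise.
Total clockwise load moment = 78.92 N·m.
The cable tension T acts at 2.81 m; only its component perpendicular to the rod, T sinθ, produces torque. sinθ = h/√(h²+d²) = 4.96/√(4.96²+2.81²) = 0.8701.
For rotational equilibrium, T × 2.81 × 0.8701 = 78.92, so T = 78.92 / 2.445 = 32.3 N.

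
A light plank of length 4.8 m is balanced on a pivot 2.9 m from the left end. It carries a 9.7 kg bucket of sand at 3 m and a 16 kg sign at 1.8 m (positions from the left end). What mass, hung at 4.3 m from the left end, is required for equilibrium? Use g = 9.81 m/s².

About the pivot (at 2.9 m from the left end):
Bucket of sand: 9.7 × 9.81 = 95.16 N down at 3 m → arm 0.1 m, τ = 95.16 × 0.1 = 9.516 N·m clockwise.
Sign: 16 × 9.81 = 157 N down at 1.8 m → arm 1.1 m, τ = 157 × 1.1 = 172.7 N·m counterclockwise.
Net moment of known loads = 163.2 N·m counterclockwise.
An unknown mass m at 4.3 m has arm 1.4 m; its moment is m·g·1.4 clockwise.
For rotational equilibrium, m × 9.81 × 1.4 = 163.2, so m = 163.2 / (9.81 × 1.4) = 11.9 kg.

m ≈ 11.9 kg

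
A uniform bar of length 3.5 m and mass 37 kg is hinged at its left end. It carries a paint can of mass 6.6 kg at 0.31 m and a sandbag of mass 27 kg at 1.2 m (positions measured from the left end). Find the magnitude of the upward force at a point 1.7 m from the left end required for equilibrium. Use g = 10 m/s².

F ≈ 584 N

Take moments about the left end.
Beam weight: 37 × 10 = 370 N down at 1.75 m → arm 1.75 m, τ = 370 × 1.75 = 647.5 N·m clockwise.
Paint can: 6.6 × 10 = 66 N down at 0.31 m → arm 0.31 m, τ = 66 × 0.31 = 20.46 N·m clockwise.
Sandbag: 27 × 10 = 270 N down at 1.2 m → arm 1.2 m, τ = 270 × 1.2 = 324 N·m clockwise.
Net moment of the loads = 992 N·m clockwise.
The upward force F acts at a point 1.7 m from the left end, arm 1.7 m, giving F × 1.7 counterclockwise.
Setting net torque to zero: F × 1.7 = 992 → F = 992 / 1.7 = 584 N.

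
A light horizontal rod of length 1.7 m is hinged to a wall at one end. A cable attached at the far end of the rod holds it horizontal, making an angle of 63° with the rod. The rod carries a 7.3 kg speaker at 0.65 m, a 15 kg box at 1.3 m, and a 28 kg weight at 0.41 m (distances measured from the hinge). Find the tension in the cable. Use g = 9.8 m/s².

T ≈ 231 N

Sum moments about the hinge (the unknown hinge reaction has zero arm there).
Speaker: 7.3 × 9.8 = 71.54 N down at 0.65 m → arm 0.65 m, τ = 71.54 × 0.65 = 46.5 N·m clockwise.
Box: 15 × 9.8 = 147 N down at 1.3 m → arm 1.3 m, τ = 147 × 1.3 = 191.1 N·m clockwise.
Weight: 28 × 9.8 = 274.4 N down at 0.41 m → arm 0.41 m, τ = 274.4 × 0.41 = 112.5 N·m clockwise.
Total clockwise load moment = 350.1 N·m.
The cable tension T acts at 1.7 m; only its component perpendicular to the rod, T sinθ, produces torque. sin 63° = 0.891.
Στ = 0 ⇒ T × 1.7 × 0.891 = 350.1 ⇒ T = 350.1 / 1.515 = 231 N.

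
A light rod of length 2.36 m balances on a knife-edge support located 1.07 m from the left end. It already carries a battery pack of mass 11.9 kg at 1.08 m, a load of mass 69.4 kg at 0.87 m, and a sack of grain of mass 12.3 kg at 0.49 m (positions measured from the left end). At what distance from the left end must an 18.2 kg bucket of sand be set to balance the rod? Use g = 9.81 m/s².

x ≈ 2.22 m from the left end

About the knife-edge support (at 1.07 m from the left end):
Battery pack: 11.9 × 9.81 = 116.7 N down at 1.08 m → arm 0.01 m, τ = 116.7 × 0.01 = 1.167 N·m clockwise.
Load: 69.4 × 9.81 = 680.8 N down at 0.87 m → arm 0.2 m, τ = 680.8 × 0.2 = 136.2 N·m counterclockwise.
Sack of grain: 12.3 × 9.81 = 120.7 N down at 0.49 m → arm 0.58 m, τ = 120.7 × 0.58 = 70.01 N·m counterclockwise.
Net moment of existing loads = 205 N·m counterclockwise.
The bucket of sand weighs 18.2 × 9.81 = 178.5 N and must supply an equal clockwise moment, so its lever arm about the knife-edge support is 205 / 178.5 = 1.15 m.
That puts it at 1.07 + 1.15 = 2.22 m from the left end.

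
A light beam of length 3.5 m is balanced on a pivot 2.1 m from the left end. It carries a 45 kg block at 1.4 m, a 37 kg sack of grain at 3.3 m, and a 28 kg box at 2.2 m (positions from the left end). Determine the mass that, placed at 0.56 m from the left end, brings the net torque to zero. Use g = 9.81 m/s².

m ≈ 10.2 kg

Taking torques about the pivot (at 2.1 m from the left end):
Block: 45 × 9.81 = 441.5 N down at 1.4 m → arm 0.7 m, τ = 441.5 × 0.7 = 309 N·m counterclockwise.
Sack of grain: 37 × 9.81 = 363 N down at 3.3 m → arm 1.2 m, τ = 363 × 1.2 = 435.6 N·m clockwise.
Box: 28 × 9.81 = 274.7 N down at 2.2 m → arm 0.1 m, τ = 274.7 × 0.1 = 27.47 N·m clockwise.
Net moment of known loads = 154.1 N·m clockwise.
An unknown mass m at 0.56 m has arm 1.54 m; its moment is m·g·1.54 counterclockwise.
For rotational equilibrium, m × 9.81 × 1.54 = 154.1, so m = 154.1 / (9.81 × 1.54) = 10.2 kg.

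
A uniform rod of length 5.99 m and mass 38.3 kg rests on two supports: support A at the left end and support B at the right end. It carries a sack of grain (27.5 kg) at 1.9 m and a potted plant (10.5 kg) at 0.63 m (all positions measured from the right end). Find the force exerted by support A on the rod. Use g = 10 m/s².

R_A ≈ 290 N

Sum moments about support B (its reaction then has zero moment arm).
Beam weight: 38.3 × 10 = 383 N down at 2.995 m → arm 2.995 m, τ = 383 × 2.995 = 1147 N·m counterclockwise.
Sack of grain: 27.5 × 10 = 275 N down at 1.9 m → arm 1.9 m, τ = 275 × 1.9 = 522.5 N·m counterclockwise.
Potted plant: 10.5 × 10 = 105 N down at 0.63 m → arm 0.63 m, τ = 105 × 0.63 = 66.15 N·m counterclockwise.
Net load moment about support B = 1736 N·m counterclockwise.
Reaction R at support A is upward at 5.99 m, arm 5.99 m → moment R × 5.99 clockwise.
Balancing moments: R × 5.99 = 1736, giving R = 290 N.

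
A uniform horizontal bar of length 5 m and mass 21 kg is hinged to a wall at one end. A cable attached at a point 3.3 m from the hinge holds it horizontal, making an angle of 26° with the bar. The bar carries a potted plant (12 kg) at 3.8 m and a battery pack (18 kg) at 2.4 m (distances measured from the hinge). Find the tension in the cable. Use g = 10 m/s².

T ≈ 977 N

About the hinge:
Beam weight: 21 × 10 = 210 N down at 2.5 m → arm 2.5 m, τ = 210 × 2.5 = 525 N·m clockwise.
Potted plant: 12 × 10 = 120 N down at 3.8 m → arm 3.8 m, τ = 120 × 3.8 = 456 N·m clockwise.
Battery pack: 18 × 10 = 180 N down at 2.4 m → arm 2.4 m, τ = 180 × 2.4 = 432 N·m clockwise.
Total clockwise load moment = 1413 N·m.
The cable tension T acts at 3.3 m; only its component perpendicular to the bar, T sinθ, produces torque. sin 26° = 0.4384.
Στ = 0 ⇒ T × 3.3 × 0.4384 = 1413 ⇒ T = 1413 / 1.447 = 977 N.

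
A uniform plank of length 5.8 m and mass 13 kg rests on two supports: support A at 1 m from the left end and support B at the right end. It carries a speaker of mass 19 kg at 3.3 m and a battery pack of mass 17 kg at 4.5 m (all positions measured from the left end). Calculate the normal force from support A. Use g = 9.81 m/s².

Choose support B as the axis so its reaction then has zero moment arm.
Beam weight: 13 × 9.81 = 127.5 N down at 2.9 m → arm 2.9 m, τ = 127.5 × 2.9 = 369.8 N·m counterclockwise.
Speaker: 19 × 9.81 = 186.4 N down at 3.3 m → arm 2.5 m, τ = 186.4 × 2.5 = 466 N·m counterclockwise.
Battery pack: 17 × 9.81 = 166.8 N down at 4.5 m → arm 1.3 m, τ = 166.8 × 1.3 = 216.8 N·m counterclockwise.
Net load moment about support B = 1053 N·m counterclockwise.
Reaction R at support A is upward at 1 m, arm 4.8 m → moment R × 4.8 clockwise.
For rotational equilibrium, R × 4.8 = 1053, so R = 219 N.

R_A ≈ 219 N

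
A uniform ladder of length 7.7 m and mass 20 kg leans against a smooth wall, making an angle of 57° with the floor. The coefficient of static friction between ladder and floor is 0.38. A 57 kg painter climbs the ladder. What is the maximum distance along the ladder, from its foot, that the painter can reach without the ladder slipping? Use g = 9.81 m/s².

d ≈ 4.74 m

Taking torques about the foot of the ladder:
Ladder weight 20×9.81 = 196.2 N acts at 3.85 m along the ladder; its horizontal arm is 3.85·cos57° = 2.097 m → τ = 411.4 N·m clockwise.
Painter weight 57×9.81 = 559.2 N at distance d → arm d·cos57° → τ = 559.2·d·0.5446 clockwise.
Wall normal N at the top has arm L sinθ = 6.458 m counterclockwise, so Στ = 0 gives N·6.458 = 411.4 + 304.5·d.
ΣFy = 0 ⇒ N_floor = 755.4 N, so the maximum friction is μ_s·N_floor = 0.38×755.4 = 287.1 N. ΣFx = 0 ⇒ N_wall = f, so at the slipping point N = 287.1 N.
Substituting: 287.1×6.458 = 411.4 + 304.5·d ⇒ d = (1854 − 411.4) / 304.5 = 4.74 m.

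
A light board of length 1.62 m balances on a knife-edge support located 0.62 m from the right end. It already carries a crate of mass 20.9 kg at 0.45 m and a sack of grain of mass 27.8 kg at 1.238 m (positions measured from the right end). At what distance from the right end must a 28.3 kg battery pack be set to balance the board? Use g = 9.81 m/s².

Take moments about the knife-edge support (at 0.62 m from the right end).
Crate: 20.9 × 9.81 = 205 N down at 0.45 m → arm 0.17 m, τ = 205 × 0.17 = 34.85 N·m clockwise.
Sack of grain: 27.8 × 9.81 = 272.7 N down at 1.238 m → arm 0.618 m, τ = 272.7 × 0.618 = 168.5 N·m counterclockwise.
Net moment of existing loads = 133.7 N·m counterclockwise.
The battery pack weighs 28.3 × 9.81 = 277.6 N and must supply an equal clockwise moment, so its lever arm about the knife-edge support is 133.7 / 277.6 = 0.482 m.
That puts it at 0.62 − 0.482 = 0.138 m from the right end.

x ≈ 0.138 m from the right end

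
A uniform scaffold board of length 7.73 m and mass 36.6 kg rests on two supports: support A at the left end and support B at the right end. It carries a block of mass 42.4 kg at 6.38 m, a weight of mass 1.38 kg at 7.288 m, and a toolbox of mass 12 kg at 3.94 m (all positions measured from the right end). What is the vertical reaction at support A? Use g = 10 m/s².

R_A ≈ 607 N

Sum moments about support B (its reaction then has zero moment arm).
Beam weight: 36.6 × 10 = 366 N down at 3.865 m → arm 3.865 m, τ = 366 × 3.865 = 1415 N·m counterclockwise.
Block: 42.4 × 10 = 424 N down at 6.38 m → arm 6.38 m, τ = 424 × 6.38 = 2705 N·m counterclockwise.
Weight: 1.38 × 10 = 13.8 N down at 7.288 m → arm 7.288 m, τ = 13.8 × 7.288 = 100.6 N·m counterclockwise.
Toolbox: 12 × 10 = 120 N down at 3.94 m → arm 3.94 m, τ = 120 × 3.94 = 472.8 N·m counterclockwise.
Net load moment about support B = 4693 N·m counterclockwise.
Reaction R at support A is upward at 7.73 m, arm 7.73 m → moment R × 7.73 clockwise.
Στ = 0 ⇒ R × 7.73 = 4693 ⇒ R = 607 N.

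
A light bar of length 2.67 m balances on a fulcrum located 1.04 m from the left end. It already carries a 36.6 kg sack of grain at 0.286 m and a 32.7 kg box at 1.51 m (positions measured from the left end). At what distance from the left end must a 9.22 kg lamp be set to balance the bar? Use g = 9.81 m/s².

x ≈ 2.37 m from the left end

Sum moments about the fulcrum (at 1.04 m from the left end) (the support reaction has zero arm there).
Sack of grain: 36.6 × 9.81 = 359 N down at 0.286 m → arm 0.754 m, τ = 359 × 0.754 = 270.7 N·m counterclockwise.
Box: 32.7 × 9.81 = 320.8 N down at 1.51 m → arm 0.47 m, τ = 320.8 × 0.47 = 150.8 N·m clockwise.
Net moment of existing loads = 119.9 N·m counterclockwise.
The lamp weighs 9.22 × 9.81 = 90.45 N and must supply an equal clockwise moment, so its lever arm about the fulcrum is 119.9 / 90.45 = 1.33 m.
That puts it at 1.04 + 1.33 = 2.37 m from the left end.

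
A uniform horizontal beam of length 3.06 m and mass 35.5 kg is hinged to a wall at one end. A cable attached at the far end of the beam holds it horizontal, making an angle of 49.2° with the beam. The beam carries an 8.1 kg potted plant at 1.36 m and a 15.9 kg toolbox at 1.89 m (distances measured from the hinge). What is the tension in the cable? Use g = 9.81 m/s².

About the hinge:
Beam weight: 35.5 × 9.81 = 348.3 N down at 1.53 m → arm 1.53 m, τ = 348.3 × 1.53 = 532.9 N·m clockwise.
Potted plant: 8.1 × 9.81 = 79.46 N down at 1.36 m → arm 1.36 m, τ = 79.46 × 1.36 = 108.1 N·m clockwise.
Toolbox: 15.9 × 9.81 = 156 N down at 1.89 m → arm 1.89 m, τ = 156 × 1.89 = 294.8 N·m clockwise.
Total clockwise load moment = 935.8 N·m.
The cable tension T acts at 3.06 m; only its component perpendicular to the beam, T sinθ, produces torque. sin 49.2° = 0.757.
Στ = 0 ⇒ T × 3.06 × 0.757 = 935.8 ⇒ T = 935.8 / 2.316 = 404 N.

T ≈ 404 N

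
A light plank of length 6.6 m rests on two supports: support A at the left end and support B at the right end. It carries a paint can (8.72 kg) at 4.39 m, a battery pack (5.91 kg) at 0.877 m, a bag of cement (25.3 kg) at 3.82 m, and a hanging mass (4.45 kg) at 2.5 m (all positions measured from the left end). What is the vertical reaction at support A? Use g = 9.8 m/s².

Choose support B as the axis so its reaction then has zero moment arm.
Paint can: 8.72 × 9.8 = 85.46 N down at 4.39 m → arm 2.21 m, τ = 85.46 × 2.21 = 188.9 N·m counterclockwise.
Battery pack: 5.91 × 9.8 = 57.92 N down at 0.877 m → arm 5.723 m, τ = 57.92 × 5.723 = 331.5 N·m counterclockwise.
Bag of cement: 25.3 × 9.8 = 247.9 N down at 3.82 m → arm 2.78 m, τ = 247.9 × 2.78 = 689.2 N·m counterclockwise.
Hanging mass: 4.45 × 9.8 = 43.61 N down at 2.5 m → arm 4.1 m, τ = 43.61 × 4.1 = 178.8 N·m counterclockwise.
Net load moment about support B = 1388 N·m counterclockwise.
Reaction R at support A is upward at 0 m, arm 6.6 m → moment R × 6.6 clockwise.
Setting net torque to zero: R × 6.6 = 1388 → R = 210 N.

R_A ≈ 210 N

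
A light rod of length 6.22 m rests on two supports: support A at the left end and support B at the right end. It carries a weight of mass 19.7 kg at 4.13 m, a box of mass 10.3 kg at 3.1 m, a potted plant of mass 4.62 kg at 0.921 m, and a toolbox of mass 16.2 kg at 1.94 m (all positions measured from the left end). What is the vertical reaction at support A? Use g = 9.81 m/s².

Sum moments about support B (its reaction then has zero moment arm).
Weight: 19.7 × 9.81 = 193.3 N down at 4.13 m → arm 2.09 m, τ = 193.3 × 2.09 = 404 N·m counterclockwise.
Box: 10.3 × 9.81 = 101 N down at 3.1 m → arm 3.12 m, τ = 101 × 3.12 = 315.1 N·m counterclockwise.
Potted plant: 4.62 × 9.81 = 45.32 N down at 0.921 m → arm 5.299 m, τ = 45.32 × 5.299 = 240.2 N·m counterclockwise.
Toolbox: 16.2 × 9.81 = 158.9 N down at 1.94 m → arm 4.28 m, τ = 158.9 × 4.28 = 680.1 N·m counterclockwise.
Net load moment about support B = 1639 N·m counterclockwise.
Reaction R at support A is upward at 0 m, arm 6.22 m → moment R × 6.22 clockwise.
Setting net torque to zero: R × 6.22 = 1639 → R = 264 N.

R_A ≈ 264 N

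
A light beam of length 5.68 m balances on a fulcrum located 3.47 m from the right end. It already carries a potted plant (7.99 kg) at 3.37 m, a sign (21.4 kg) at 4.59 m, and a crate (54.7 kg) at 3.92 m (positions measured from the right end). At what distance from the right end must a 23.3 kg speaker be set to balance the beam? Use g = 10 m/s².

x ≈ 1.42 m from the right end

Taking torques about the fulcrum (at 3.47 m from the right end):
Potted plant: 7.99 × 10 = 79.9 N down at 3.37 m → arm 0.1 m, τ = 79.9 × 0.1 = 7.99 N·m clockwise.
Sign: 21.4 × 10 = 214 N down at 4.59 m → arm 1.12 m, τ = 214 × 1.12 = 239.7 N·m counterclockwise.
Crate: 54.7 × 10 = 547 N down at 3.92 m → arm 0.45 m, τ = 547 × 0.45 = 246.2 N·m counterclockwise.
Net moment of existing loads = 477.9 N·m counterclockwise.
The speaker weighs 23.3 × 10 = 233 N and must supply an equal clockwise moment, so its lever arm about the fulcrum is 477.9 / 233 = 2.05 m.
That puts it at 3.47 − 2.05 = 1.42 m from the right end.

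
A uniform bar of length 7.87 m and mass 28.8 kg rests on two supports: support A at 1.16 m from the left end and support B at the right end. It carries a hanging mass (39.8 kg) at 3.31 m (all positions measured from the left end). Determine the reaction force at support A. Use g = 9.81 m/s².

Taking torques about support B:
Beam weight: 28.8 × 9.81 = 282.5 N down at 3.935 m → arm 3.935 m, τ = 282.5 × 3.935 = 1112 N·m counterclockwise.
Hanging mass: 39.8 × 9.81 = 390.4 N down at 3.31 m → arm 4.56 m, τ = 390.4 × 4.56 = 1780 N·m counterclockwise.
Net load moment about support B = 2892 N·m counterclockwise.
Reaction R at support A is upward at 1.16 m, arm 6.71 m → moment R × 6.71 clockwise.
Στ = 0 ⇒ R × 6.71 = 2892 ⇒ R = 431 N.

R_A ≈ 431 N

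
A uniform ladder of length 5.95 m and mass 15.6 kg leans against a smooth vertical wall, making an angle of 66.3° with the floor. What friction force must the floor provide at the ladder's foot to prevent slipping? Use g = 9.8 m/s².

Take moments about the foot of the ladder.
Ladder weight 15.6×9.8 = 152.9 N acts at 2.975 m along the ladder; its horizontal arm is 2.975·cos66.3° = 1.196 m → τ = 182.9 N·m clockwise.
Wall normal N acts horizontally at the top; its moment arm is the height L sinθ = 5.95·sin66.3° = 5.448 m, counterclockwise.
Setting net torque to zero: N × 5.448 = 182.9 → N = 33.6 N.
ΣFx = 0: friction at the foot balances the wall's push, so f = N_wall = 33.6 N.

f ≈ 33.6 N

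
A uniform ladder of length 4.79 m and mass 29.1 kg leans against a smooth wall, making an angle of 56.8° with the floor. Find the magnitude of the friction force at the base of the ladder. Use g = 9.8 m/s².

Choose the foot of the ladder as the axis so the floor normal and friction both act there and drop out.
Ladder weight 29.1×9.8 = 285.2 N acts at 2.395 m along the ladder; its horizontal arm is 2.395·cos56.8° = 1.311 m → τ = 373.9 N·m clockwise.
Wall normal N acts horizontally at the top; its moment arm is the height L sinθ = 4.79·sin56.8° = 4.008 m, counterclockwise.
Στ = 0 ⇒ N × 4.008 = 373.9 ⇒ N = 93.3 N.
ΣFx = 0: friction at the foot balances the wall's push, so f = N_wall = 93.3 N.

f ≈ 93.3 N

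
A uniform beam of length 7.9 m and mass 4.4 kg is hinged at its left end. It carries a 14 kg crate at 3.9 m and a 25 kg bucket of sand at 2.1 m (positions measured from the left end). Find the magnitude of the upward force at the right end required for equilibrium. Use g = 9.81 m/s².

F ≈ 155 N

Taking torques about the left end:
Beam weight: 4.4 × 9.81 = 43.16 N down at 3.95 m → arm 3.95 m, τ = 43.16 × 3.95 = 170.5 N·m clockwise.
Crate: 14 × 9.81 = 137.3 N down at 3.9 m → arm 3.9 m, τ = 137.3 × 3.9 = 535.5 N·m clockwise.
Bucket of sand: 25 × 9.81 = 245.2 N down at 2.1 m → arm 2.1 m, τ = 245.2 × 2.1 = 514.9 N·m clockwise.
Net moment of the loads = 1221 N·m clockwise.
The upward force F acts at the right end, arm 7.9 m, giving F × 7.9 counterclockwise.
Setting net torque to zero: F × 7.9 = 1221 → F = 1221 / 7.9 = 155 N.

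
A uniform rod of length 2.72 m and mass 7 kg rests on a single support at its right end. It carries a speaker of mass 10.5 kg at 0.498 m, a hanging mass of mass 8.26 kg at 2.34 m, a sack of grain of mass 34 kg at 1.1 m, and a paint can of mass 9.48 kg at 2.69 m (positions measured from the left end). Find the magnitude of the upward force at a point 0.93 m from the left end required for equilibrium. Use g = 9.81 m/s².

Choose the right end as the axis so the unknown pivot reaction has zero arm there.
Beam weight: 7 × 9.81 = 68.67 N down at 1.36 m → arm 1.36 m, τ = 68.67 × 1.36 = 93.39 N·m counterclockwise.
Speaker: 10.5 × 9.81 = 103 N down at 0.498 m → arm 2.222 m, τ = 103 × 2.222 = 228.9 N·m counterclockwise.
Hanging mass: 8.26 × 9.81 = 81.03 N down at 2.34 m → arm 0.38 m, τ = 81.03 × 0.38 = 30.79 N·m counterclockwise.
Sack of grain: 34 × 9.81 = 333.5 N down at 1.1 m → arm 1.62 m, τ = 333.5 × 1.62 = 540.3 N·m counterclockwise.
Paint can: 9.48 × 9.81 = 93 N down at 2.69 m → arm 0.03 m, τ = 93 × 0.03 = 2.79 N·m counterclockwise.
Net moment of the loads = 896.2 N·m counterclockwise.
The upward force F acts at a point 0.93 m from the left end, arm 1.79 m, giving F × 1.79 clockwise.
For rotational equilibrium, F × 1.79 = 896.2, so F = 896.2 / 1.79 = 501 N.

F ≈ 501 N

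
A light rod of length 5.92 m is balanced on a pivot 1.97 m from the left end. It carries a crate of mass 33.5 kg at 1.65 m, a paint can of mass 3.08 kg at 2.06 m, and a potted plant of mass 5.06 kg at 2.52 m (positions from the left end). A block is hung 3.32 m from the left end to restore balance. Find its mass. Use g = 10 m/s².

About the pivot (at 1.97 m from the left end):
Crate: 33.5 × 10 = 335 N down at 1.65 m → arm 0.32 m, τ = 335 × 0.32 = 107.2 N·m counterclockwise.
Paint can: 3.08 × 10 = 30.8 N down at 2.06 m → arm 0.09 m, τ = 30.8 × 0.09 = 2.772 N·m clockwise.
Potted plant: 5.06 × 10 = 50.6 N down at 2.52 m → arm 0.55 m, τ = 50.6 × 0.55 = 27.83 N·m clockwise.
Net moment of known loads = 76.6 N·m counterclockwise.
An unknown mass m at 3.32 m has arm 1.35 m; its moment is m·g·1.35 clockwise.
Balancing moments: m × 10 × 1.35 = 76.6, giving m = 76.6 / (10 × 1.35) = 5.67 kg.

m ≈ 5.67 kg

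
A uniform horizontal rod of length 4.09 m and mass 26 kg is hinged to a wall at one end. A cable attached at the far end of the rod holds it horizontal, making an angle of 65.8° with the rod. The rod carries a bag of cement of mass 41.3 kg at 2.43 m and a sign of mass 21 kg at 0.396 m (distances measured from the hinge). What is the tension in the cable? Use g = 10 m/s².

T ≈ 434 N

Sum moments about the hinge (the unknown hinge reaction has zero arm there).
Beam weight: 26 × 10 = 260 N down at 2.045 m → arm 2.045 m, τ = 260 × 2.045 = 531.7 N·m clockwise.
Bag of cement: 41.3 × 10 = 413 N down at 2.43 m → arm 2.43 m, τ = 413 × 2.43 = 1004 N·m clockwise.
Sign: 21 × 10 = 210 N down at 0.396 m → arm 0.396 m, τ = 210 × 0.396 = 83.16 N·m clockwise.
Total clockwise load moment = 1619 N·m.
The cable tension T acts at 4.09 m; only its component perpendicular to the rod, T sinθ, produces torque. sin 65.8° = 0.9121.
Στ = 0 ⇒ T × 4.09 × 0.9121 = 1619 ⇒ T = 1619 / 3.73 = 434 N.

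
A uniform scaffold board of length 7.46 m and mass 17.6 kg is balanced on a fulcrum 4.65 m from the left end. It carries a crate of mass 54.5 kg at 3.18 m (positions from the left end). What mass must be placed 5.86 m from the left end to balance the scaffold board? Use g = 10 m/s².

m ≈ 79.6 kg

Choose the fulcrum (at 4.65 m from the left end) as the axis so the support reaction has zero arm there.
Beam weight: 17.6 × 10 = 176 N down at 3.73 m → arm 0.92 m, τ = 176 × 0.92 = 161.9 N·m counterclockwise.
Crate: 54.5 × 10 = 545 N down at 3.18 m → arm 1.47 m, τ = 545 × 1.47 = 801.1 N·m counterclockwise.
Net moment of known loads = 963 N·m counterclockwise.
An unknown mass m at 5.86 m has arm 1.21 m; its moment is m·g·1.21 clockwise.
For rotational equilibrium, m × 10 × 1.21 = 963, so m = 963 / (10 × 1.21) = 79.6 kg.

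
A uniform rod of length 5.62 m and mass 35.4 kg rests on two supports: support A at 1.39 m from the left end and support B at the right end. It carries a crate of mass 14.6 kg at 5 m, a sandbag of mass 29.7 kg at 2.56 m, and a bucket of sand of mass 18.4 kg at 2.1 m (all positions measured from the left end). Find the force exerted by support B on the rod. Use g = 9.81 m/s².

R_B ≈ 350 N

About support A:
Beam weight: 35.4 × 9.81 = 347.3 N down at 2.81 m → arm 1.42 m, τ = 347.3 × 1.42 = 493.2 N·m clockwise.
Crate: 14.6 × 9.81 = 143.2 N down at 5 m → arm 3.61 m, τ = 143.2 × 3.61 = 517 N·m clockwise.
Sandbag: 29.7 × 9.81 = 291.4 N down at 2.56 m → arm 1.17 m, τ = 291.4 × 1.17 = 340.9 N·m clockwise.
Bucket of sand: 18.4 × 9.81 = 180.5 N down at 2.1 m → arm 0.71 m, τ = 180.5 × 0.71 = 128.2 N·m clockwise.
Net load moment about support A = 1479 N·m clockwise.
Reaction R at support B is upward at 5.62 m, arm 4.23 m → moment R × 4.23 counterclockwise.
Balancing moments: R × 4.23 = 1479, giving R = 350 N.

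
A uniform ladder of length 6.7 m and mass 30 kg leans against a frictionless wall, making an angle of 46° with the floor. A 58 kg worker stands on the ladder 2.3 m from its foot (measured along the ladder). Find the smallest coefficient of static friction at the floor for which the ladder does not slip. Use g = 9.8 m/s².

μ_min ≈ 0.383

Take moments about the foot of the ladder.
Ladder weight 30×9.8 = 294 N acts at 3.35 m along the ladder; its horizontal arm is 3.35·cos46° = 2.327 m → τ = 684.1 N·m clockwise.
Worker: 58×9.8 = 568.4 N at 2.3 m → arm 1.598 m → τ = 908.3 N·m clockwise.
Wall normal N acts horizontally at the top; its moment arm is the height L sinθ = 6.7·sin46° = 4.82 m, counterclockwise.
For rotational equilibrium, N × 4.82 = 1592, so N = 330.3 N.
ΣFx = 0 ⇒ f = N_wall = 330.3 N. ΣFy = 0 ⇒ N_floor = 862.4 N.
μ_min = f / N_floor = 330.3 / 862.4 = 0.383.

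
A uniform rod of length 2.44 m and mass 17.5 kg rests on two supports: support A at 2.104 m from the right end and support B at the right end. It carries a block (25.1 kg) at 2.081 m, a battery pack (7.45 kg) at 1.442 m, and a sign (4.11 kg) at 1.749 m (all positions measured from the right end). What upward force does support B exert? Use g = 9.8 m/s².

Choose support A as the axis so its reaction then has zero moment arm.
Beam weight: 17.5 × 9.8 = 171.5 N down at 1.22 m → arm 0.884 m, τ = 171.5 × 0.884 = 151.6 N·m clockwise.
Block: 25.1 × 9.8 = 246 N down at 2.081 m → arm 0.023 m, τ = 246 × 0.023 = 5.658 N·m clockwise.
Battery pack: 7.45 × 9.8 = 73.01 N down at 1.442 m → arm 0.662 m, τ = 73.01 × 0.662 = 48.33 N·m clockwise.
Sign: 4.11 × 9.8 = 40.28 N down at 1.749 m → arm 0.355 m, τ = 40.28 × 0.355 = 14.3 N·m clockwise.
Net load moment about support A = 219.9 N·m clockwise.
Reaction R at support B is upward at 0 m, arm 2.104 m → moment R × 2.104 counterclockwise.
For rotational equilibrium, R × 2.104 = 219.9, so R = 105 N.

R_B ≈ 105 N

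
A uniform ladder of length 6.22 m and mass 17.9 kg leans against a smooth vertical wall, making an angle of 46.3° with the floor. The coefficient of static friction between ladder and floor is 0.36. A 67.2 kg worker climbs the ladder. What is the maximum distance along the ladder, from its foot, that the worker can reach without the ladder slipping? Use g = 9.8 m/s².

d ≈ 2.14 m

Taking torques about the foot of the ladder:
Ladder weight 17.9×9.8 = 175.4 N acts at 3.11 m along the ladder; its horizontal arm is 3.11·cos46.3° = 2.149 m → τ = 376.9 N·m clockwise.
Worker weight 67.2×9.8 = 658.6 N at distance d → arm d·cos46.3° → τ = 658.6·d·0.6909 clockwise.
Wall normal N at the top has arm L sinθ = 4.497 m counterclockwise, so Στ = 0 gives N·4.497 = 376.9 + 455·d.
ΣFy = 0 ⇒ N_floor = 834 N, so the maximum friction is μ_s·N_floor = 0.36×834 = 300.2 N. ΣFx = 0 ⇒ N_wall = f, so at the slipping point N = 300.2 N.
Substituting: 300.2×4.497 = 376.9 + 455·d ⇒ d = (1350 − 376.9) / 455 = 2.14 m.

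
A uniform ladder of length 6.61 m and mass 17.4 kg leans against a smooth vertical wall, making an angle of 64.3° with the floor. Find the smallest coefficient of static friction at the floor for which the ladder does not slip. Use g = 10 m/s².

Take moments about the foot of the ladder.
Ladder weight 17.4×10 = 174 N acts at 3.305 m along the ladder; its horizontal arm is 3.305·cos64.3° = 1.433 m → τ = 249.3 N·m clockwise.
Wall normal N acts horizontally at the top; its moment arm is the height L sinθ = 6.61·sin64.3° = 5.956 m, counterclockwise.
Setting net torque to zero: N × 5.956 = 249.3 → N = 41.86 N.
ΣFx = 0 ⇒ f = N_wall = 41.86 N. ΣFy = 0 ⇒ N_floor = 174 N.
μ_min = f / N_floor = 41.86 / 174 = 0.241.

μ_min ≈ 0.241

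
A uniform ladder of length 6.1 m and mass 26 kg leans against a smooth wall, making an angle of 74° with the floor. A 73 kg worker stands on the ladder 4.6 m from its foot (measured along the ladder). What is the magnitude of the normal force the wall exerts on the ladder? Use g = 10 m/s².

Sum moments about the foot of the ladder (the floor normal and friction both act there and drop out).
Ladder weight 26×10 = 260 N acts at 3.05 m along the ladder; its horizontal arm is 3.05·cos74° = 0.8407 m → τ = 218.6 N·m clockwise.
Worker: 73×10 = 730 N at 4.6 m → arm 1.268 m → τ = 925.6 N·m clockwise.
Wall normal N acts horizontally at the top; its moment arm is the height L sinθ = 6.1·sin74° = 5.864 m, counterclockwise.
For rotational equilibrium, N × 5.864 = 1144, so N = 195 N.

N_wall ≈ 195 N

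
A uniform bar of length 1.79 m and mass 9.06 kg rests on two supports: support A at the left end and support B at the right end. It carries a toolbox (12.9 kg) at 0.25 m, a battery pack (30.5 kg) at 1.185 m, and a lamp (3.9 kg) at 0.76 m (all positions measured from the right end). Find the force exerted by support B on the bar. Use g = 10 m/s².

Take moments about support A.
Beam weight: 9.06 × 10 = 90.6 N down at 0.895 m → arm 0.895 m, τ = 90.6 × 0.895 = 81.09 N·m clockwise.
Toolbox: 12.9 × 10 = 129 N down at 0.25 m → arm 1.54 m, τ = 129 × 1.54 = 198.7 N·m clockwise.
Battery pack: 30.5 × 10 = 305 N down at 1.185 m → arm 0.605 m, τ = 305 × 0.605 = 184.5 N·m clockwise.
Lamp: 3.9 × 10 = 39 N down at 0.76 m → arm 1.03 m, τ = 39 × 1.03 = 40.17 N·m clockwise.
Net load moment about support A = 504.5 N·m clockwise.
Reaction R at support B is upward at 0 m, arm 1.79 m → moment R × 1.79 counterclockwise.
Balancing moments: R × 1.79 = 504.5, giving R = 282 N.

R_B ≈ 282 N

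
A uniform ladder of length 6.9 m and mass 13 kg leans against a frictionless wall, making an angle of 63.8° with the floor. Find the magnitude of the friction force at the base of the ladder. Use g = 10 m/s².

f ≈ 32 N

Taking torques about the foot of the ladder:
Ladder weight 13×10 = 130 N acts at 3.45 m along the ladder; its horizontal arm is 3.45·cos63.8° = 1.523 m → τ = 198 N·m clockwise.
Wall normal N acts horizontally at the top; its moment arm is the height L sinθ = 6.9·sin63.8° = 6.191 m, counterclockwise.
Setting net torque to zero: N × 6.191 = 198 → N = 32 N.
ΣFx = 0: friction at the foot balances the wall's push, so f = N_wall = 32 N.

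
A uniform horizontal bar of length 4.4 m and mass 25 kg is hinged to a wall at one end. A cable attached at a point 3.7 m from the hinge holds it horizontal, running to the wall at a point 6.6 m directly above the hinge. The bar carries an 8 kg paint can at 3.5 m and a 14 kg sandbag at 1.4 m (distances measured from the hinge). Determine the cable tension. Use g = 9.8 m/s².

T ≈ 312 N

About the hinge:
Beam weight: 25 × 9.8 = 245 N down at 2.2 m → arm 2.2 m, τ = 245 × 2.2 = 539 N·m clockwise.
Paint can: 8 × 9.8 = 78.4 N down at 3.5 m → arm 3.5 m, τ = 78.4 × 3.5 = 274.4 N·m clockwise.
Sandbag: 14 × 9.8 = 137.2 N down at 1.4 m → arm 1.4 m, τ = 137.2 × 1.4 = 192.1 N·m clockwise.
Total clockwise load moment = 1006 N·m.
The cable tension T acts at 3.7 m; only its component perpendicular to the bar, T sinθ, produces torque. sinθ = h/√(h²+d²) = 6.6/√(6.6²+3.7²) = 0.8723.
Στ = 0 ⇒ T × 3.7 × 0.8723 = 1006 ⇒ T = 1006 / 3.228 = 312 N.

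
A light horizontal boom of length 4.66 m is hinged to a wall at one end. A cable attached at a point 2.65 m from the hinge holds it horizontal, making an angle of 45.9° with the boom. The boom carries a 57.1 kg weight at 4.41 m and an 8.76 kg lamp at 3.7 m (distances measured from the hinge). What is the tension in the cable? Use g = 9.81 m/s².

About the hinge:
Weight: 57.1 × 9.81 = 560.2 N down at 4.41 m → arm 4.41 m, τ = 560.2 × 4.41 = 2470 N·m clockwise.
Lamp: 8.76 × 9.81 = 85.94 N down at 3.7 m → arm 3.7 m, τ = 85.94 × 3.7 = 318 N·m clockwise.
Total clockwise load moment = 2788 N·m.
The cable tension T acts at 2.65 m; only its component perpendicular to the boom, T sinθ, produces torque. sin 45.9° = 0.7181.
Balancing moments: T × 2.65 × 0.7181 = 2788, giving T = 2788 / 1.903 = 1470 N.

T ≈ 1470 N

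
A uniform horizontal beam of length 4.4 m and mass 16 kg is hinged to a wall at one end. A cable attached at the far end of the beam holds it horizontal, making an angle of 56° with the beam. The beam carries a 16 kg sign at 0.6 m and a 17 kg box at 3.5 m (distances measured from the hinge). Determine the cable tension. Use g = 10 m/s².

Sum moments about the hinge (the unknown hinge reaction has zero arm there).
Beam weight: 16 × 10 = 160 N down at 2.2 m → arm 2.2 m, τ = 160 × 2.2 = 352 N·m clockwise.
Sign: 16 × 10 = 160 N down at 0.6 m → arm 0.6 m, τ = 160 × 0.6 = 96 N·m clockwise.
Box: 17 × 10 = 170 N down at 3.5 m → arm 3.5 m, τ = 170 × 3.5 = 595 N·m clockwise.
Total clockwise load moment = 1043 N·m.
The cable tension T acts at 4.4 m; only its component perpendicular to the beam, T sinθ, produces torque. sin 56° = 0.829.
For rotational equilibrium, T × 4.4 × 0.829 = 1043, so T = 1043 / 3.648 = 286 N.

T ≈ 286 N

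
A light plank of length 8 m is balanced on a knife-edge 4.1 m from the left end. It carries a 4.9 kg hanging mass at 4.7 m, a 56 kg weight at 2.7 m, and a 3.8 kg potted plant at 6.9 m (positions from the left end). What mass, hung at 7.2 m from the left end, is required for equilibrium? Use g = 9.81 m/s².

Take moments about the knife-edge (at 4.1 m from the left end).
Hanging mass: 4.9 × 9.81 = 48.07 N down at 4.7 m → arm 0.6 m, τ = 48.07 × 0.6 = 28.84 N·m clockwise.
Weight: 56 × 9.81 = 549.4 N down at 2.7 m → arm 1.4 m, τ = 549.4 × 1.4 = 769.2 N·m counterclockwise.
Potted plant: 3.8 × 9.81 = 37.28 N down at 6.9 m → arm 2.8 m, τ = 37.28 × 2.8 = 104.4 N·m clockwise.
Net moment of known loads = 636 N·m counterclockwise.
An unknown mass m at 7.2 m has arm 3.1 m; its moment is m·g·3.1 clockwise.
For rotational equilibrium, m × 9.81 × 3.1 = 636, so m = 636 / (9.81 × 3.1) = 20.9 kg.

m ≈ 20.9 kg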